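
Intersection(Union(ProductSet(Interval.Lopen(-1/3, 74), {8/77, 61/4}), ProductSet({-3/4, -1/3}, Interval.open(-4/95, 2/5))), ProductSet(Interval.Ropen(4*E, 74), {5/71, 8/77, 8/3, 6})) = ProductSet(Interval.Ropen(4*E, 74), {8/77})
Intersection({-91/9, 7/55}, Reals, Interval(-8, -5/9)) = EmptySet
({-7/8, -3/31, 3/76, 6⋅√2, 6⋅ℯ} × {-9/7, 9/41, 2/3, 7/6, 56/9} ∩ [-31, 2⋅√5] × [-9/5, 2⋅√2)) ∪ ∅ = {-7/8, -3/31, 3/76} × {-9/7, 9/41, 2/3, 7/6}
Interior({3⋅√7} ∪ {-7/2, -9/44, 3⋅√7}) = ∅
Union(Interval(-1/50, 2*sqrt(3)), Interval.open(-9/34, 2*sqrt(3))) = Interval.Lopen(-9/34, 2*sqrt(3))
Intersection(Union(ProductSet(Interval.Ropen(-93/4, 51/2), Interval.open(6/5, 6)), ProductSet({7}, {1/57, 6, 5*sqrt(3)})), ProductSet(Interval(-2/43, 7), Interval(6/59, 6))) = Union(ProductSet({7}, {6}), ProductSet(Interval(-2/43, 7), Interval.open(6/5, 6)))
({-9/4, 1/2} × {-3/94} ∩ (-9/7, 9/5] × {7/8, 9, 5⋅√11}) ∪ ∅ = ∅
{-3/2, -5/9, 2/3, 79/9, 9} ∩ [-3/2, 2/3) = {-3/2, -5/9}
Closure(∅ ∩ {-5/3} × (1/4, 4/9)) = ∅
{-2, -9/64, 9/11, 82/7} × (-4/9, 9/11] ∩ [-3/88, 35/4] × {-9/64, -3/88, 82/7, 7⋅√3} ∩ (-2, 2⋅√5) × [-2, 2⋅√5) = {9/11} × {-9/64, -3/88}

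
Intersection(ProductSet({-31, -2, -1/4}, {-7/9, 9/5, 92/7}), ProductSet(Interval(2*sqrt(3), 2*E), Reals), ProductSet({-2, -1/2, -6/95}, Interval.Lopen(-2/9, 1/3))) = EmptySet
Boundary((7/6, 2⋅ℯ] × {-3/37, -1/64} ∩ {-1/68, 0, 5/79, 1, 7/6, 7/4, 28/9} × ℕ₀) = ∅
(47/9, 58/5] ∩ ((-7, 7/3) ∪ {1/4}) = ∅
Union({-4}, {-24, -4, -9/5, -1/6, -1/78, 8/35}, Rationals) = Rationals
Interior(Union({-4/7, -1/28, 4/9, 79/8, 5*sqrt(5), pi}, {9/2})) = EmptySet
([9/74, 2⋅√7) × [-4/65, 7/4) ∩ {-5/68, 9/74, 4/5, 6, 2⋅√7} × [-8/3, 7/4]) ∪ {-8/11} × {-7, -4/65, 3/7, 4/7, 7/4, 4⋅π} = ({9/74, 4/5} × [-4/65, 7/4)) ∪ ({-8/11} × {-7, -4/65, 3/7, 4/7, 7/4, 4⋅π})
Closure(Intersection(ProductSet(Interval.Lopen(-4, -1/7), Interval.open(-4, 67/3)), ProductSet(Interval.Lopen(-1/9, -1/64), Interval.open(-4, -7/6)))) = EmptySet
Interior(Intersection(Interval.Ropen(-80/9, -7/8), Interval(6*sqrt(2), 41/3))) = EmptySet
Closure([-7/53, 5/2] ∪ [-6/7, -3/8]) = [-6/7, -3/8] ∪ [-7/53, 5/2]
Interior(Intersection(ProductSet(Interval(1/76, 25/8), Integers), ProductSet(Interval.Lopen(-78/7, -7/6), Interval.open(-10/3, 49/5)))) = EmptySet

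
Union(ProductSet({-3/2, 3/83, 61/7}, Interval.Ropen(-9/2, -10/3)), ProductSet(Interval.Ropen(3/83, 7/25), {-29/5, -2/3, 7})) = Union(ProductSet({-3/2, 3/83, 61/7}, Interval.Ropen(-9/2, -10/3)), ProductSet(Interval.Ropen(3/83, 7/25), {-29/5, -2/3, 7}))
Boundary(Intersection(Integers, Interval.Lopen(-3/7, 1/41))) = Range(0, 1, 1)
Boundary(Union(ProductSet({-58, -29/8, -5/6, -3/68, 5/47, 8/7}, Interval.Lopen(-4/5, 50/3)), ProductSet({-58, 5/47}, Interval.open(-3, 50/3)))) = Union(ProductSet({-58, 5/47}, Interval(-3, 50/3)), ProductSet({-58, -29/8, -5/6, -3/68, 5/47, 8/7}, Interval(-4/5, 50/3)))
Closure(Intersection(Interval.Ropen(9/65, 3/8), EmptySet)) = EmptySet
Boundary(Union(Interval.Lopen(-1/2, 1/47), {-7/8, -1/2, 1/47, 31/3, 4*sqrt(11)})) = {-7/8, -1/2, 1/47, 31/3, 4*sqrt(11)}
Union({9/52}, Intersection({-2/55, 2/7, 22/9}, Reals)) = {-2/55, 9/52, 2/7, 22/9}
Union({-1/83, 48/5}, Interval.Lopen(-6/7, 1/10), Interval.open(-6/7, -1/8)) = Union({48/5}, Interval.Lopen(-6/7, 1/10))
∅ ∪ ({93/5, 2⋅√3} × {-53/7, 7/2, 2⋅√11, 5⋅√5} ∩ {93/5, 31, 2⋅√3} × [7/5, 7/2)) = ∅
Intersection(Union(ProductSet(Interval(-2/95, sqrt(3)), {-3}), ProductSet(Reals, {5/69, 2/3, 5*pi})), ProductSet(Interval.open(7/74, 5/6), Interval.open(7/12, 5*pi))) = ProductSet(Interval.open(7/74, 5/6), {2/3})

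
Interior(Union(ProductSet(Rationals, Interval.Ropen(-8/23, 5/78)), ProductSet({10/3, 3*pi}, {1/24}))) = EmptySet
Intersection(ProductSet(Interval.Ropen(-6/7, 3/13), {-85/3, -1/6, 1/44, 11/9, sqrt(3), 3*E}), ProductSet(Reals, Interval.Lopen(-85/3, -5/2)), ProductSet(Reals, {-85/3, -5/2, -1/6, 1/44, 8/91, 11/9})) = EmptySet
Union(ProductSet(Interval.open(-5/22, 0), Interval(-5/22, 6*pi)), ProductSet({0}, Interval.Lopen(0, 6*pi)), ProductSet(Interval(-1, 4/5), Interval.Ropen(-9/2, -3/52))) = Union(ProductSet({0}, Interval.Lopen(0, 6*pi)), ProductSet(Interval(-1, 4/5), Interval.Ropen(-9/2, -3/52)), ProductSet(Interval.open(-5/22, 0), Interval(-5/22, 6*pi)))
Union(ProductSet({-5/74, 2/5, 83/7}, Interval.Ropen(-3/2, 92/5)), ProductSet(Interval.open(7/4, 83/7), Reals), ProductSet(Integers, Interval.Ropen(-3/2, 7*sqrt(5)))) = Union(ProductSet({-5/74, 2/5, 83/7}, Interval.Ropen(-3/2, 92/5)), ProductSet(Integers, Interval.Ropen(-3/2, 7*sqrt(5))), ProductSet(Interval.open(7/4, 83/7), Reals))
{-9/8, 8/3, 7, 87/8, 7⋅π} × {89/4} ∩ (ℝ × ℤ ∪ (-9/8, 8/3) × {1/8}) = ∅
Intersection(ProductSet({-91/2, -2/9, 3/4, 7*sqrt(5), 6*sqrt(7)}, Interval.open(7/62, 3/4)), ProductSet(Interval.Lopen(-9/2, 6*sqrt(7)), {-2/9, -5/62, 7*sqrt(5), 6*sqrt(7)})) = EmptySet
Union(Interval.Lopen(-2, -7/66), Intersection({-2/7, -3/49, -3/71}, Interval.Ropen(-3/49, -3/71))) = Union({-3/49}, Interval.Lopen(-2, -7/66))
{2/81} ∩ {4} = ∅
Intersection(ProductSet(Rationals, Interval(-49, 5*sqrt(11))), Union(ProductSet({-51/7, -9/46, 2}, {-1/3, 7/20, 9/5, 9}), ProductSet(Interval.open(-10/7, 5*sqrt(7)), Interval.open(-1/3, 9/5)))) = Union(ProductSet({-51/7, -9/46, 2}, {-1/3, 7/20, 9/5, 9}), ProductSet(Intersection(Interval.open(-10/7, 5*sqrt(7)), Rationals), Interval.open(-1/3, 9/5)))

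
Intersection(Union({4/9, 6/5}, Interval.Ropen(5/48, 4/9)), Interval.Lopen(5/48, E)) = Union({6/5}, Interval.Lopen(5/48, 4/9))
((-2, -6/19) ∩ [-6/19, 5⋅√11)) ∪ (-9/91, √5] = (-9/91, √5]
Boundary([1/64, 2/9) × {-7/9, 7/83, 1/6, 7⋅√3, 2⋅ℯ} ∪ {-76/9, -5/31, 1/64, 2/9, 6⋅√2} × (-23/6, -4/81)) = ({-76/9, -5/31, 1/64, 2/9, 6⋅√2} × [-23/6, -4/81]) ∪ ([1/64, 2/9] × {-7/9, 7/83, 1/6, 7⋅√3, 2⋅ℯ})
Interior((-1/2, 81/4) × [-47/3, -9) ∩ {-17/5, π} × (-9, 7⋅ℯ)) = ∅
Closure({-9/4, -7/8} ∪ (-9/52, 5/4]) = {-9/4, -7/8} ∪ [-9/52, 5/4]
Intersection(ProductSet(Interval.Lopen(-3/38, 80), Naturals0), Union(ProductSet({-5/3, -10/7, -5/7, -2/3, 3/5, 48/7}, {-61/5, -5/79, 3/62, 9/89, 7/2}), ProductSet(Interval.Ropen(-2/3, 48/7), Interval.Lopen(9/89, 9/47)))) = EmptySet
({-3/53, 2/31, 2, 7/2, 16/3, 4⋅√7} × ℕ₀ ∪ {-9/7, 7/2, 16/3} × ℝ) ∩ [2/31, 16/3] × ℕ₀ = {2/31, 2, 7/2, 16/3} × ℕ₀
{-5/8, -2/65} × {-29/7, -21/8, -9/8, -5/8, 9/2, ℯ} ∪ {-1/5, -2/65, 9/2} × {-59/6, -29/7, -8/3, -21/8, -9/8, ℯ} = ({-5/8, -2/65} × {-29/7, -21/8, -9/8, -5/8, 9/2, ℯ}) ∪ ({-1/5, -2/65, 9/2} × {-59/6, -29/7, -8/3, -21/8, -9/8, ℯ})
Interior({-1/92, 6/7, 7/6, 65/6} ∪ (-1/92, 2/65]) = (-1/92, 2/65)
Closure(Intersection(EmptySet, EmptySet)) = EmptySet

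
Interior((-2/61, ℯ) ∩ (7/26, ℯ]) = (7/26, ℯ)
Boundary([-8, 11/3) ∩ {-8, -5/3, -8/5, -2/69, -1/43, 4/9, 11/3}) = {-8, -5/3, -8/5, -2/69, -1/43, 4/9}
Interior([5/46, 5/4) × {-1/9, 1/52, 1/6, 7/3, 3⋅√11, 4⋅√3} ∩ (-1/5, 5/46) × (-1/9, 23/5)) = ∅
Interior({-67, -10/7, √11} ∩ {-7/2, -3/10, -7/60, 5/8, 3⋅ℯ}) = ∅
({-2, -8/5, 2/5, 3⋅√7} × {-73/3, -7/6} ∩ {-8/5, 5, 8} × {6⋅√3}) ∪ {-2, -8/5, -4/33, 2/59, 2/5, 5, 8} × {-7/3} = {-2, -8/5, -4/33, 2/59, 2/5, 5, 8} × {-7/3}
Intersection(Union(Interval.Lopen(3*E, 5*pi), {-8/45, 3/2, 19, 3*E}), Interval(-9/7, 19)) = Union({-8/45, 3/2, 19}, Interval(3*E, 5*pi))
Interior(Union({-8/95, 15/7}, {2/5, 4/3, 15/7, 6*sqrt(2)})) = EmptySet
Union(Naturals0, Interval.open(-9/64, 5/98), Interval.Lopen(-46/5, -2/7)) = Union(Interval.Lopen(-46/5, -2/7), Interval.open(-9/64, 5/98), Naturals0)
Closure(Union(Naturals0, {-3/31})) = Union({-3/31}, Naturals0)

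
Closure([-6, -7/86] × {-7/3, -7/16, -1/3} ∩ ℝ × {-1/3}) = [-6, -7/86] × {-1/3}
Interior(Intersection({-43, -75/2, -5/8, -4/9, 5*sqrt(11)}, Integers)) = EmptySet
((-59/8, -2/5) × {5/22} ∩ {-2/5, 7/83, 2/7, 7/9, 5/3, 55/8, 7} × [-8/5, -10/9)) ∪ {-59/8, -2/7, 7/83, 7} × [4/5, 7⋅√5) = {-59/8, -2/7, 7/83, 7} × [4/5, 7⋅√5)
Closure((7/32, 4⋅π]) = [7/32, 4⋅π]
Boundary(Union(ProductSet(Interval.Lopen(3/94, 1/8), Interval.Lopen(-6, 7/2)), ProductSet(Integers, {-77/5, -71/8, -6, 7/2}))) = Union(ProductSet({3/94, 1/8}, Interval(-6, 7/2)), ProductSet(Integers, {-77/5, -71/8, -6, 7/2}), ProductSet(Interval(3/94, 1/8), {-6, 7/2}))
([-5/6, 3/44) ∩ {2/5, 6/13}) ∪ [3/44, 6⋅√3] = [3/44, 6⋅√3]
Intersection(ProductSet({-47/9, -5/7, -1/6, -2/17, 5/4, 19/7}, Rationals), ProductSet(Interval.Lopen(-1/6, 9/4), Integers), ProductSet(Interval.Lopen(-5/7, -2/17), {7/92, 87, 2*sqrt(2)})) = ProductSet({-2/17}, {87})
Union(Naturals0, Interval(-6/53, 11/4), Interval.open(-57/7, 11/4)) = Union(Interval.Lopen(-57/7, 11/4), Naturals0)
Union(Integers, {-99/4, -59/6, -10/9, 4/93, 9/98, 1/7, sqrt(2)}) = Union({-99/4, -59/6, -10/9, 4/93, 9/98, 1/7, sqrt(2)}, Integers)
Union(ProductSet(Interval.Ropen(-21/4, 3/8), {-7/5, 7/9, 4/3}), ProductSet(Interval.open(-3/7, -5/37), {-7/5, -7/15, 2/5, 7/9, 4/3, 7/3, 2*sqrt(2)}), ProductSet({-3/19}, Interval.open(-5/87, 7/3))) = Union(ProductSet({-3/19}, Interval.open(-5/87, 7/3)), ProductSet(Interval.Ropen(-21/4, 3/8), {-7/5, 7/9, 4/3}), ProductSet(Interval.open(-3/7, -5/37), {-7/5, -7/15, 2/5, 7/9, 4/3, 7/3, 2*sqrt(2)}))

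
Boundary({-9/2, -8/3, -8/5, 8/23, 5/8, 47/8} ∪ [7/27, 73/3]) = {-9/2, -8/3, -8/5, 7/27, 73/3}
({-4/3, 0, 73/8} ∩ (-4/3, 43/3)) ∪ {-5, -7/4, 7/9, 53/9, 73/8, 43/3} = {-5, -7/4, 0, 7/9, 53/9, 73/8, 43/3}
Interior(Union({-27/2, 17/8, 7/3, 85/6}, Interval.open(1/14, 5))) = Interval.open(1/14, 5)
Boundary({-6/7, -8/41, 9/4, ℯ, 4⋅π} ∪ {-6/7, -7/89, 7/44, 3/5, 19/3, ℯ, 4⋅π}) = {-6/7, -8/41, -7/89, 7/44, 3/5, 9/4, 19/3, ℯ, 4⋅π}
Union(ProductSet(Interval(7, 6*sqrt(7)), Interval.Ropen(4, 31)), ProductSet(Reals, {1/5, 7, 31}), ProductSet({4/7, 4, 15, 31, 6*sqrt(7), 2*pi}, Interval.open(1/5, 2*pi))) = Union(ProductSet({4/7, 4, 15, 31, 6*sqrt(7), 2*pi}, Interval.open(1/5, 2*pi)), ProductSet(Interval(7, 6*sqrt(7)), Interval.Ropen(4, 31)), ProductSet(Reals, {1/5, 7, 31}))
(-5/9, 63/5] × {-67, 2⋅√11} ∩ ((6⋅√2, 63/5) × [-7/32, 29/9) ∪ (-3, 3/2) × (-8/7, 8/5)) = ∅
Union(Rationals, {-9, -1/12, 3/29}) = Rationals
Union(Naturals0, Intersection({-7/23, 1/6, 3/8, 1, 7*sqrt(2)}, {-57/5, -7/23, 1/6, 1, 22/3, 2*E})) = Union({-7/23, 1/6}, Naturals0)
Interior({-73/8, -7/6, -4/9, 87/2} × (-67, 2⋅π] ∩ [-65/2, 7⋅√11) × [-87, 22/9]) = ∅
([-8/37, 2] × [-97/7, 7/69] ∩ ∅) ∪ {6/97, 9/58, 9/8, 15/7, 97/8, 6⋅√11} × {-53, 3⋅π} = {6/97, 9/58, 9/8, 15/7, 97/8, 6⋅√11} × {-53, 3⋅π}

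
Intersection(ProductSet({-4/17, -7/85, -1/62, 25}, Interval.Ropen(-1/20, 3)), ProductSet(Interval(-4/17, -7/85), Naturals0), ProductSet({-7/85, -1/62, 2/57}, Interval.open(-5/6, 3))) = ProductSet({-7/85}, Range(0, 3, 1))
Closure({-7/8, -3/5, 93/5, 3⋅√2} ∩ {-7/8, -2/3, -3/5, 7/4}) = {-7/8, -3/5}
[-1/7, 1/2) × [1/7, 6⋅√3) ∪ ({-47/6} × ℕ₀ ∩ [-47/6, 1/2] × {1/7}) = [-1/7, 1/2) × [1/7, 6⋅√3)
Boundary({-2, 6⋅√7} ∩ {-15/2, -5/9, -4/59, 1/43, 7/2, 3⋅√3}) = ∅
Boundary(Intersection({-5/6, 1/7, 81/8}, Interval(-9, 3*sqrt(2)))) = {-5/6, 1/7}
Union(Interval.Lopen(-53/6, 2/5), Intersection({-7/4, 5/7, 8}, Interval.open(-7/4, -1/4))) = Interval.Lopen(-53/6, 2/5)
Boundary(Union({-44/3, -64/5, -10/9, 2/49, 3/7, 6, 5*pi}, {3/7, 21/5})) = {-44/3, -64/5, -10/9, 2/49, 3/7, 21/5, 6, 5*pi}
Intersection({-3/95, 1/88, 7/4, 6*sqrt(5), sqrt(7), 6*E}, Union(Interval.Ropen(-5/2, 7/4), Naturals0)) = {-3/95, 1/88}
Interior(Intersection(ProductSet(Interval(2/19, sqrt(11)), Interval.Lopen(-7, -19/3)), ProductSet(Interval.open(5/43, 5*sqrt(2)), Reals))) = ProductSet(Interval.open(5/43, sqrt(11)), Interval.open(-7, -19/3))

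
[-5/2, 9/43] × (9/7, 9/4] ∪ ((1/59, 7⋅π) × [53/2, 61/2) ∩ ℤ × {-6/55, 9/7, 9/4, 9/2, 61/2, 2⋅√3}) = [-5/2, 9/43] × (9/7, 9/4]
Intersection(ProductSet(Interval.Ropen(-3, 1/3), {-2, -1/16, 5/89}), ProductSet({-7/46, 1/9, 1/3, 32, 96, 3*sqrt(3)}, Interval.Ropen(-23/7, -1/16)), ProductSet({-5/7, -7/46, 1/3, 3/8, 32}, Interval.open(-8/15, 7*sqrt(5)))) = EmptySet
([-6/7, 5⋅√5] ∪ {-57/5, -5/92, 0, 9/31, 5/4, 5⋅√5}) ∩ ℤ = {0, 1, …, 11}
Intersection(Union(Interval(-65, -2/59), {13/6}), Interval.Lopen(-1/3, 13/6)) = Union({13/6}, Interval.Lopen(-1/3, -2/59))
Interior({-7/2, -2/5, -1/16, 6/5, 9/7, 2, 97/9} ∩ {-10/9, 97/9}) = ∅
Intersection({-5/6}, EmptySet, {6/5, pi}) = EmptySet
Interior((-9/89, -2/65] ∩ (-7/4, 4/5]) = (-9/89, -2/65)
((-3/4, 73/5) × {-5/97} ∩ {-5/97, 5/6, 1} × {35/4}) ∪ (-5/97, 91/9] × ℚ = (-5/97, 91/9] × ℚ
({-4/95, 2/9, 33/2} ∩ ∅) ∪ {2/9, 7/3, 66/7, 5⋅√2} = {2/9, 7/3, 66/7, 5⋅√2}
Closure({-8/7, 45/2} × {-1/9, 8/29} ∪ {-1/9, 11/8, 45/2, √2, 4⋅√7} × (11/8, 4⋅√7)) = ({-8/7, 45/2} × {-1/9, 8/29}) ∪ ({-1/9, 11/8, 45/2, √2, 4⋅√7} × [11/8, 4⋅√7])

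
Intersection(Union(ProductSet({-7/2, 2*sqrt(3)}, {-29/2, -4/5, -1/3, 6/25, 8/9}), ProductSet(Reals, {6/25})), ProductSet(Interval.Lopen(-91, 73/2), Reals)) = Union(ProductSet({-7/2, 2*sqrt(3)}, {-29/2, -4/5, -1/3, 6/25, 8/9}), ProductSet(Interval.Lopen(-91, 73/2), {6/25}))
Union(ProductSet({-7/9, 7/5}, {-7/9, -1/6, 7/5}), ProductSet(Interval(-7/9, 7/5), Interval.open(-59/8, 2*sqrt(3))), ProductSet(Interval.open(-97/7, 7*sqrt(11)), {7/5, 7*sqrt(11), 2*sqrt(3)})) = Union(ProductSet(Interval.open(-97/7, 7*sqrt(11)), {7/5, 7*sqrt(11), 2*sqrt(3)}), ProductSet(Interval(-7/9, 7/5), Interval.open(-59/8, 2*sqrt(3))))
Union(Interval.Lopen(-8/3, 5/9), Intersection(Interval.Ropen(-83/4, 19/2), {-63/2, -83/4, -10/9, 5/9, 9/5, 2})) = Union({-83/4, 9/5, 2}, Interval.Lopen(-8/3, 5/9))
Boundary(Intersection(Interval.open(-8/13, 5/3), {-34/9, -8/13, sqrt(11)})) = EmptySet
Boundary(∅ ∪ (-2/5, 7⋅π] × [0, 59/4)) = ({-2/5, 7⋅π} × [0, 59/4]) ∪ ([-2/5, 7⋅π] × {0, 59/4})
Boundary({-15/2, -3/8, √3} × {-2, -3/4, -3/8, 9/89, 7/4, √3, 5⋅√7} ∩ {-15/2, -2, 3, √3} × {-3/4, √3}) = {-15/2, √3} × {-3/4, √3}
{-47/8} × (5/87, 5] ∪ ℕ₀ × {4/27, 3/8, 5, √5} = ({-47/8} × (5/87, 5]) ∪ (ℕ₀ × {4/27, 3/8, 5, √5})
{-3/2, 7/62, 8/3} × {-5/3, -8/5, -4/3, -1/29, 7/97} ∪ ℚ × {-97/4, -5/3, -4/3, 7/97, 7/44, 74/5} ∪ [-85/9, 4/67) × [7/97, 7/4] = (ℚ × {-97/4, -5/3, -4/3, 7/97, 7/44, 74/5}) ∪ ({-3/2, 7/62, 8/3} × {-5/3, -8/5, -4/3, -1/29, 7/97}) ∪ ([-85/9, 4/67) × [7/97, 7/4])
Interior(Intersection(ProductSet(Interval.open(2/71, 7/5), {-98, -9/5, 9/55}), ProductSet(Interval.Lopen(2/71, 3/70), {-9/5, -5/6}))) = EmptySet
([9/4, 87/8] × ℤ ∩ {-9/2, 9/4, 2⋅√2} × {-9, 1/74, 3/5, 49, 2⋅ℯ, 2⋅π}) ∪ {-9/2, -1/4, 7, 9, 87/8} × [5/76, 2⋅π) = ({9/4, 2⋅√2} × {-9, 49}) ∪ ({-9/2, -1/4, 7, 9, 87/8} × [5/76, 2⋅π))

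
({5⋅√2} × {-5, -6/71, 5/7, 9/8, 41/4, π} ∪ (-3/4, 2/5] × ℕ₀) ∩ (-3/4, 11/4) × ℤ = (-3/4, 2/5] × ℕ₀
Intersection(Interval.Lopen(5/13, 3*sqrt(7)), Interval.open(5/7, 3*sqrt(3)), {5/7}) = EmptySet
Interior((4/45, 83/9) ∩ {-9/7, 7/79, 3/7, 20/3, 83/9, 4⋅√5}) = ∅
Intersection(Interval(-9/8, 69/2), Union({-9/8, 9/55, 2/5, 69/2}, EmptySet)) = {-9/8, 9/55, 2/5, 69/2}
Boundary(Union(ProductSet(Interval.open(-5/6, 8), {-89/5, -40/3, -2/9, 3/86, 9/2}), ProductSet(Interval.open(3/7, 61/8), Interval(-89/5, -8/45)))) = Union(ProductSet({3/7, 61/8}, Interval(-89/5, -8/45)), ProductSet(Interval(-5/6, 8), {-89/5, 3/86, 9/2}), ProductSet(Interval(3/7, 61/8), {-89/5, -8/45}), ProductSet(Union(Interval(-5/6, 3/7), Interval(61/8, 8)), {-89/5, -40/3, -2/9, 3/86, 9/2}))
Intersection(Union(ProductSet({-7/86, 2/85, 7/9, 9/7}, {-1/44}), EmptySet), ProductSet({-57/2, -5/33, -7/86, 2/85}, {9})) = EmptySet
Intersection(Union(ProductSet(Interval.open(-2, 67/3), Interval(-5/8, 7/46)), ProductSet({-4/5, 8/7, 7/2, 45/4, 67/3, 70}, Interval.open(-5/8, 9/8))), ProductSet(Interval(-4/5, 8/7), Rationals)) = Union(ProductSet({-4/5, 8/7}, Intersection(Interval.open(-5/8, 9/8), Rationals)), ProductSet(Interval(-4/5, 8/7), Intersection(Interval(-5/8, 7/46), Rationals)))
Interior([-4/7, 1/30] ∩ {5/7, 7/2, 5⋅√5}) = ∅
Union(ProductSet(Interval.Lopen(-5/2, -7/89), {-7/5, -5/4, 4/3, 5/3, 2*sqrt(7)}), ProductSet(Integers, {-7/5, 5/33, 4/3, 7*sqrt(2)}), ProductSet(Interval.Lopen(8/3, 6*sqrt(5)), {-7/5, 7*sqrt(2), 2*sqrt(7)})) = Union(ProductSet(Integers, {-7/5, 5/33, 4/3, 7*sqrt(2)}), ProductSet(Interval.Lopen(-5/2, -7/89), {-7/5, -5/4, 4/3, 5/3, 2*sqrt(7)}), ProductSet(Interval.Lopen(8/3, 6*sqrt(5)), {-7/5, 7*sqrt(2), 2*sqrt(7)}))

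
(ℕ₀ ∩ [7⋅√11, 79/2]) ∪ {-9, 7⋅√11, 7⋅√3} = {-9, 7⋅√11, 7⋅√3} ∪ {24, 25, …, 39}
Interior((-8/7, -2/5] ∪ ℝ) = (-∞, ∞)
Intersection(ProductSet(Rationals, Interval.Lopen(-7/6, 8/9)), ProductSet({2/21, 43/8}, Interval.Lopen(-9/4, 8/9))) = ProductSet({2/21, 43/8}, Interval.Lopen(-7/6, 8/9))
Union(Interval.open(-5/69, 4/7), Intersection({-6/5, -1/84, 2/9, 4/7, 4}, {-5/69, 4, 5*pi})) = Union({4}, Interval.open(-5/69, 4/7))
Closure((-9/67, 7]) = [-9/67, 7]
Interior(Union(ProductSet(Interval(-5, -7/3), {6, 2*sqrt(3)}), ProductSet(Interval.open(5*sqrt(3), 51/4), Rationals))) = EmptySet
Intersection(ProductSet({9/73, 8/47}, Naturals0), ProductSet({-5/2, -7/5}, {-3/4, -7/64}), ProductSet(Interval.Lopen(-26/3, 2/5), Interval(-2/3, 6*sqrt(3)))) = EmptySet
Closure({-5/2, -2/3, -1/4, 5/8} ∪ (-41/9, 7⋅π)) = [-41/9, 7⋅π]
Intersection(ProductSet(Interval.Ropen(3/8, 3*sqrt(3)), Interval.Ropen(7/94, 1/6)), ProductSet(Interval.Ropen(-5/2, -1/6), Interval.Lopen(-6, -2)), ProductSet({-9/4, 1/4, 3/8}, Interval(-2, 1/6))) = EmptySet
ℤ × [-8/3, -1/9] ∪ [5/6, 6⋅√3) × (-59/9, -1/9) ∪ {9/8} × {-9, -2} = ({9/8} × {-9, -2}) ∪ (ℤ × [-8/3, -1/9]) ∪ ([5/6, 6⋅√3) × (-59/9, -1/9))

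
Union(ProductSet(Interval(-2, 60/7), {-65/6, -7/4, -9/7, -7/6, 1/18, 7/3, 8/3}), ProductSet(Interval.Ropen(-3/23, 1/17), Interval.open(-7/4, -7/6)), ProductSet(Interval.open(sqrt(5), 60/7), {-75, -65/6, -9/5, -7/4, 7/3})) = Union(ProductSet(Interval(-2, 60/7), {-65/6, -7/4, -9/7, -7/6, 1/18, 7/3, 8/3}), ProductSet(Interval.Ropen(-3/23, 1/17), Interval.open(-7/4, -7/6)), ProductSet(Interval.open(sqrt(5), 60/7), {-75, -65/6, -9/5, -7/4, 7/3}))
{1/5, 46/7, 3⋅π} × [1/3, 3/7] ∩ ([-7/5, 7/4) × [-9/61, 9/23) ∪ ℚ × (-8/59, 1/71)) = {1/5} × [1/3, 9/23)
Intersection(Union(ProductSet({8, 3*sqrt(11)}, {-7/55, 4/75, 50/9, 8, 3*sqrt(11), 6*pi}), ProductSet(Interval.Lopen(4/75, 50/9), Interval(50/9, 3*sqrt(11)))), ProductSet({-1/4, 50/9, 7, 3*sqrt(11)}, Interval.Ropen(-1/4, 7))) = Union(ProductSet({50/9}, Interval.Ropen(50/9, 7)), ProductSet({3*sqrt(11)}, {-7/55, 4/75, 50/9}))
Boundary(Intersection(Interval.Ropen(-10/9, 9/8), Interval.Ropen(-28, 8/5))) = {-10/9, 9/8}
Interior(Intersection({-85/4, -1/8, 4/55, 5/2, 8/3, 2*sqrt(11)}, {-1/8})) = EmptySet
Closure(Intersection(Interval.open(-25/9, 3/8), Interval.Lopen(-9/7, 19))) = Interval(-9/7, 3/8)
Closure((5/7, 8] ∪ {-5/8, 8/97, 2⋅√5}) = {-5/8, 8/97} ∪ [5/7, 8]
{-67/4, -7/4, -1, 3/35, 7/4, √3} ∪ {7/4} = {-67/4, -7/4, -1, 3/35, 7/4, √3}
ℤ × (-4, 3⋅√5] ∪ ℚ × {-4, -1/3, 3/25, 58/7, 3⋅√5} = (ℤ × (-4, 3⋅√5]) ∪ (ℚ × {-4, -1/3, 3/25, 58/7, 3⋅√5})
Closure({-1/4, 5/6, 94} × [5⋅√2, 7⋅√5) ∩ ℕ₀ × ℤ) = {94} × {8, 9, …, 15}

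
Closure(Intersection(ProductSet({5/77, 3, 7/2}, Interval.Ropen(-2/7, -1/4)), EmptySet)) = EmptySet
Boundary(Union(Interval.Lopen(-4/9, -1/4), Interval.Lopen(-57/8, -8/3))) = {-57/8, -8/3, -4/9, -1/4}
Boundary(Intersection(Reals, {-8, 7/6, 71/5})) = {-8, 7/6, 71/5}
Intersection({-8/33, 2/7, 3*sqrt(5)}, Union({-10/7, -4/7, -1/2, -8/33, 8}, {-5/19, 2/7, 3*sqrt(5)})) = {-8/33, 2/7, 3*sqrt(5)}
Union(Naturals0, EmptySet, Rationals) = Rationals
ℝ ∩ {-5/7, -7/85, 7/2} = {-5/7, -7/85, 7/2}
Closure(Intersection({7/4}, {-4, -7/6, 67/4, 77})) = EmptySet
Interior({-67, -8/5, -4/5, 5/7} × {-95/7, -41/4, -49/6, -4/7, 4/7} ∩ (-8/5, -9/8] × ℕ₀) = ∅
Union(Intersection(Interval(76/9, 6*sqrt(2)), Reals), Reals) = Interval(-oo, oo)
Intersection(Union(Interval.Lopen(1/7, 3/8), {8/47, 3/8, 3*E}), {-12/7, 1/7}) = EmptySet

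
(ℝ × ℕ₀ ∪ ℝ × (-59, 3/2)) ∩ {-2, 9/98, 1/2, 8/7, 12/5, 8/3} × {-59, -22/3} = {-2, 9/98, 1/2, 8/7, 12/5, 8/3} × {-22/3}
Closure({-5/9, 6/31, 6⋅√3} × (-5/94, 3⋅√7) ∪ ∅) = {-5/9, 6/31, 6⋅√3} × [-5/94, 3⋅√7]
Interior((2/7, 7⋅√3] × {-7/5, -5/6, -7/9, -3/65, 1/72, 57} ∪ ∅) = ∅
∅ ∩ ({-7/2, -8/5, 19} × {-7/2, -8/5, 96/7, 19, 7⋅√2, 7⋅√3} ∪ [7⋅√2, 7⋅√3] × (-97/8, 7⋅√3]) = ∅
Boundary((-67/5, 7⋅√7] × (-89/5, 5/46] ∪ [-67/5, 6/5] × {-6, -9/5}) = ({-67/5, 7⋅√7} × [-89/5, 5/46]) ∪ ([-67/5, 7⋅√7] × {-89/5, 5/46})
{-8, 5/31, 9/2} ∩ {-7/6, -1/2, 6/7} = ∅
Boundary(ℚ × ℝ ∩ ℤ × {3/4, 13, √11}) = ℤ × {3/4, 13, √11}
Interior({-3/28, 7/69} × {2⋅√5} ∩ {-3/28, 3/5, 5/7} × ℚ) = ∅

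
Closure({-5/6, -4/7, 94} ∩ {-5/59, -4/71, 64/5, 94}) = {94}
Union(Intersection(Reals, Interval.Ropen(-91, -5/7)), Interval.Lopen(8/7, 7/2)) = Union(Interval.Ropen(-91, -5/7), Interval.Lopen(8/7, 7/2))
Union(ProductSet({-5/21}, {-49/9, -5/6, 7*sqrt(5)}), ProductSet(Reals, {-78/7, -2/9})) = Union(ProductSet({-5/21}, {-49/9, -5/6, 7*sqrt(5)}), ProductSet(Reals, {-78/7, -2/9}))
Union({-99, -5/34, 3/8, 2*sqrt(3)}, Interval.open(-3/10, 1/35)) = Union({-99, 3/8, 2*sqrt(3)}, Interval.open(-3/10, 1/35))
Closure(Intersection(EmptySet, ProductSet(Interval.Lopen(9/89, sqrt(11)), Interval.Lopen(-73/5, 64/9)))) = EmptySet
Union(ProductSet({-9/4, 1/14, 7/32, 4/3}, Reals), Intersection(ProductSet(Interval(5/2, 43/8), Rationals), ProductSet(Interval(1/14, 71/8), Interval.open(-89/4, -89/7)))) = Union(ProductSet({-9/4, 1/14, 7/32, 4/3}, Reals), ProductSet(Interval(5/2, 43/8), Intersection(Interval.open(-89/4, -89/7), Rationals)))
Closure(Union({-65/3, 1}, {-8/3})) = {-65/3, -8/3, 1}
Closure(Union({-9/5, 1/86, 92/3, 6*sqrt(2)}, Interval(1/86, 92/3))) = Union({-9/5}, Interval(1/86, 92/3))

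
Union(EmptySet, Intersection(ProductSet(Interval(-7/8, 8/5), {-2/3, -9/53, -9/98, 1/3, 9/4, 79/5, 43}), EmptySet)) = EmptySet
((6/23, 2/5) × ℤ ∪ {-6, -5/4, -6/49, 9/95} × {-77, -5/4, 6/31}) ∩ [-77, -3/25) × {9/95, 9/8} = ∅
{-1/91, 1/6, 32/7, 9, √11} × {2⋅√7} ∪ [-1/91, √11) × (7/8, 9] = ([-1/91, √11) × (7/8, 9]) ∪ ({-1/91, 1/6, 32/7, 9, √11} × {2⋅√7})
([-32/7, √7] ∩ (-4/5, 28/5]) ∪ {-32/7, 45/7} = {-32/7, 45/7} ∪ (-4/5, √7]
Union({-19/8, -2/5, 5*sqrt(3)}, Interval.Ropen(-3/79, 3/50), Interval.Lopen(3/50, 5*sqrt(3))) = Union({-19/8, -2/5}, Interval.Ropen(-3/79, 3/50), Interval.Lopen(3/50, 5*sqrt(3)))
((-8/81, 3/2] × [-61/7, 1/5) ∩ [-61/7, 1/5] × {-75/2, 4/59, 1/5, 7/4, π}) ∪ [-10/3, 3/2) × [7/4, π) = ((-8/81, 1/5] × {4/59}) ∪ ([-10/3, 3/2) × [7/4, π))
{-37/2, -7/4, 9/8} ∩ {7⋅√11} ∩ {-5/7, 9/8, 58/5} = ∅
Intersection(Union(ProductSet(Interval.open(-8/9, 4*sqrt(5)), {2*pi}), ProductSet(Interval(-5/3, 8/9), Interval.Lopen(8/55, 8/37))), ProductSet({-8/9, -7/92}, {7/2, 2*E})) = EmptySet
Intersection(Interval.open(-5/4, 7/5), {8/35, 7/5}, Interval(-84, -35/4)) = EmptySet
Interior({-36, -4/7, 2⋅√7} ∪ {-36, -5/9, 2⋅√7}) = ∅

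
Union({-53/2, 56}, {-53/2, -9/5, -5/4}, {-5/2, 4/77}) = {-53/2, -5/2, -9/5, -5/4, 4/77, 56}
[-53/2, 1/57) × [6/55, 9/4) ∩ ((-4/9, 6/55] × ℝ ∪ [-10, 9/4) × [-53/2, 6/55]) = ([-10, 1/57) × {6/55}) ∪ ((-4/9, 1/57) × [6/55, 9/4))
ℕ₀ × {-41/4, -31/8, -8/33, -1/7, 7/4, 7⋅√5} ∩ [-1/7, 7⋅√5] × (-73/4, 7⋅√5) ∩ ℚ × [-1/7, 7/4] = {0, 1, …, 15} × {-1/7, 7/4}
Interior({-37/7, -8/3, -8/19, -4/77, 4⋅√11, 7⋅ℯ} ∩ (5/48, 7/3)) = ∅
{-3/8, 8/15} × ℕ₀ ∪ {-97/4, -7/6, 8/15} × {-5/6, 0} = ({-3/8, 8/15} × ℕ₀) ∪ ({-97/4, -7/6, 8/15} × {-5/6, 0})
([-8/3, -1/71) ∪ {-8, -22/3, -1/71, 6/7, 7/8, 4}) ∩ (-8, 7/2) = {-22/3, 6/7, 7/8} ∪ [-8/3, -1/71]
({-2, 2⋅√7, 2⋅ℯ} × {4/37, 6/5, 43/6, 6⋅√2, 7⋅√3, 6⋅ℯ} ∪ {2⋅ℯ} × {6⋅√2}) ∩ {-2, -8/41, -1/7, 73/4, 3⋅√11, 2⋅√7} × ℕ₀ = ∅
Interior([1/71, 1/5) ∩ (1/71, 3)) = (1/71, 1/5)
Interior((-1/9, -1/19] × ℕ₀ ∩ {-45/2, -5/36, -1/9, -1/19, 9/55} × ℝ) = ∅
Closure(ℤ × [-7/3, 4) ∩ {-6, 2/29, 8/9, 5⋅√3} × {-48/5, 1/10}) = {-6} × {1/10}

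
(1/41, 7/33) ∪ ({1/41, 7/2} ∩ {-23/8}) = (1/41, 7/33)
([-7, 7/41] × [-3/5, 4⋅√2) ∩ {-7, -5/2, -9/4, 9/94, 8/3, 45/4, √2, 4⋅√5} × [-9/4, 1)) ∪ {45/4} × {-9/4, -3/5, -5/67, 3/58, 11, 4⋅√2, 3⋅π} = ({-7, -5/2, -9/4, 9/94} × [-3/5, 1)) ∪ ({45/4} × {-9/4, -3/5, -5/67, 3/58, 11, 4⋅√2, 3⋅π})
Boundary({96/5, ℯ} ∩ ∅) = ∅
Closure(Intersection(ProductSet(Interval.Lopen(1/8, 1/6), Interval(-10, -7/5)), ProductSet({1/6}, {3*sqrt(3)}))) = EmptySet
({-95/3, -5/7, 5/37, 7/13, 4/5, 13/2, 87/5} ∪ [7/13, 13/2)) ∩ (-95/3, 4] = {-5/7, 5/37} ∪ [7/13, 4]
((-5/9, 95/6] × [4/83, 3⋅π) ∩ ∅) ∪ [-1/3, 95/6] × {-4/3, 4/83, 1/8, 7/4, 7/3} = [-1/3, 95/6] × {-4/3, 4/83, 1/8, 7/4, 7/3}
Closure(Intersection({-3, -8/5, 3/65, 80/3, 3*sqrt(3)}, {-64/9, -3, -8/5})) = {-3, -8/5}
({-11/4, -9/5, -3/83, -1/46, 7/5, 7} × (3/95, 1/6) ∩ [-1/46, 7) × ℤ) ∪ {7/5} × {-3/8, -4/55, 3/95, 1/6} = {7/5} × {-3/8, -4/55, 3/95, 1/6}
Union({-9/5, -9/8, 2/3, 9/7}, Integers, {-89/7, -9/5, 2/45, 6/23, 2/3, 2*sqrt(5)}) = Union({-89/7, -9/5, -9/8, 2/45, 6/23, 2/3, 9/7, 2*sqrt(5)}, Integers)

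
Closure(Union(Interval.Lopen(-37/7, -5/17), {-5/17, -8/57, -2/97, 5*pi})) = Union({-8/57, -2/97, 5*pi}, Interval(-37/7, -5/17))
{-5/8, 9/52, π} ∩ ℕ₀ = ∅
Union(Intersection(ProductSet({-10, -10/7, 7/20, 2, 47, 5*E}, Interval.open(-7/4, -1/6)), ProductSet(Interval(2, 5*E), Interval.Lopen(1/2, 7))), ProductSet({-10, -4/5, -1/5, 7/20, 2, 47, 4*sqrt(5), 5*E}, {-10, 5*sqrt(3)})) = ProductSet({-10, -4/5, -1/5, 7/20, 2, 47, 4*sqrt(5), 5*E}, {-10, 5*sqrt(3)})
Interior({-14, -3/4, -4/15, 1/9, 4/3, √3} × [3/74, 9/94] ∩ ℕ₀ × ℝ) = ∅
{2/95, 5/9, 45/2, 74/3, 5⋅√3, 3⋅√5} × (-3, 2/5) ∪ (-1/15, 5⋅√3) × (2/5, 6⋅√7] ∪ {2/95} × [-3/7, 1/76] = ((-1/15, 5⋅√3) × (2/5, 6⋅√7]) ∪ ({2/95, 5/9, 45/2, 74/3, 5⋅√3, 3⋅√5} × (-3, 2/5))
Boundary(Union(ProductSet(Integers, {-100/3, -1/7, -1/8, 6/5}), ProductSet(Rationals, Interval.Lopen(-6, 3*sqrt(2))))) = Union(ProductSet(Integers, {-100/3, -1/7, -1/8, 6/5}), ProductSet(Reals, Interval(-6, 3*sqrt(2))))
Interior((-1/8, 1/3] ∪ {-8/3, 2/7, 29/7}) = (-1/8, 1/3)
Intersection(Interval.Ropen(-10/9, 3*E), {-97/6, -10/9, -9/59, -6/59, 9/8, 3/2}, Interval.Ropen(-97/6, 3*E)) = {-10/9, -9/59, -6/59, 9/8, 3/2}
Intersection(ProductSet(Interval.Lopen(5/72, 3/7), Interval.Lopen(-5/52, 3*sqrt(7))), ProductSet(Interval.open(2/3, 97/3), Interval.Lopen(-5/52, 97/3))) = EmptySet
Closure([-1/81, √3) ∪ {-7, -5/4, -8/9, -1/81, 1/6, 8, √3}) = {-7, -5/4, -8/9, 8} ∪ [-1/81, √3]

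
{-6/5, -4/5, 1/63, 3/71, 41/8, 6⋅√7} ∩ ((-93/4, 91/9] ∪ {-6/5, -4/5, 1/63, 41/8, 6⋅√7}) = {-6/5, -4/5, 1/63, 3/71, 41/8, 6⋅√7}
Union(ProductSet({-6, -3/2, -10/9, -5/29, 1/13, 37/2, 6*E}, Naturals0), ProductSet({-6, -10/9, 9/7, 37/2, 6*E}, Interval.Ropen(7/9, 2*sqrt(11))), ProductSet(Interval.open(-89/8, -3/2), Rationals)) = Union(ProductSet({-6, -10/9, 9/7, 37/2, 6*E}, Interval.Ropen(7/9, 2*sqrt(11))), ProductSet({-6, -3/2, -10/9, -5/29, 1/13, 37/2, 6*E}, Naturals0), ProductSet(Interval.open(-89/8, -3/2), Rationals))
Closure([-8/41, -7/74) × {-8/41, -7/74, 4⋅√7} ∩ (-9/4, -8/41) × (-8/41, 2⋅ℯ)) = ∅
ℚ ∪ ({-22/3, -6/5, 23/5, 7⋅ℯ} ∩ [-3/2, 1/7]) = ℚ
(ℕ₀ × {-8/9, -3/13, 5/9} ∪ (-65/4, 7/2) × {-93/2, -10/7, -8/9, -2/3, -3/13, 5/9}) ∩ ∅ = ∅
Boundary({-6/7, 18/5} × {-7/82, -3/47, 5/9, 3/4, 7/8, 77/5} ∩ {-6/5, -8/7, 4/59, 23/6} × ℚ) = ∅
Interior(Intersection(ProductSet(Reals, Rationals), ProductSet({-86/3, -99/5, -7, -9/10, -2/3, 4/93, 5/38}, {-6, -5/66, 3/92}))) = EmptySet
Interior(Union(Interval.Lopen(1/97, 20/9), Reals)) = Interval(-oo, oo)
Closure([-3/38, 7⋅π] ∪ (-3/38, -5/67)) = [-3/38, 7⋅π]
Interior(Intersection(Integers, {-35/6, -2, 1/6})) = EmptySet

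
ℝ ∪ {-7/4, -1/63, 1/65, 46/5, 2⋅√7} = ℝ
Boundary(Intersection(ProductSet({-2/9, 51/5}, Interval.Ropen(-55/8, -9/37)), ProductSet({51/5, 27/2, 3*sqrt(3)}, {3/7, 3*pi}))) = EmptySet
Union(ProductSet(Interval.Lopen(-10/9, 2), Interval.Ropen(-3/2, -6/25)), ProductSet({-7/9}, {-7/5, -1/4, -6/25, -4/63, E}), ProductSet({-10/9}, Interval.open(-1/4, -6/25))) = Union(ProductSet({-10/9}, Interval.open(-1/4, -6/25)), ProductSet({-7/9}, {-7/5, -1/4, -6/25, -4/63, E}), ProductSet(Interval.Lopen(-10/9, 2), Interval.Ropen(-3/2, -6/25)))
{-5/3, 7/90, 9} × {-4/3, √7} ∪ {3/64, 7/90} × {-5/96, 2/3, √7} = ({3/64, 7/90} × {-5/96, 2/3, √7}) ∪ ({-5/3, 7/90, 9} × {-4/3, √7})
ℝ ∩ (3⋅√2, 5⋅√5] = (3⋅√2, 5⋅√5]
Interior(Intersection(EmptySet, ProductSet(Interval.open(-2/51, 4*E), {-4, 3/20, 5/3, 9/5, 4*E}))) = EmptySet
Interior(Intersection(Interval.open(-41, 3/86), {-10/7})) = EmptySet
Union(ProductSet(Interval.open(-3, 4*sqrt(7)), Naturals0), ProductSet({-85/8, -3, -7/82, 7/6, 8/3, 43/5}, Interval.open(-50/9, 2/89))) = Union(ProductSet({-85/8, -3, -7/82, 7/6, 8/3, 43/5}, Interval.open(-50/9, 2/89)), ProductSet(Interval.open(-3, 4*sqrt(7)), Naturals0))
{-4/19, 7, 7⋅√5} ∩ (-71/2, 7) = {-4/19}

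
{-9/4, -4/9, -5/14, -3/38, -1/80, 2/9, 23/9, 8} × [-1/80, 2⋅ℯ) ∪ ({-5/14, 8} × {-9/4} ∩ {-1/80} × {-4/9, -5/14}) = {-9/4, -4/9, -5/14, -3/38, -1/80, 2/9, 23/9, 8} × [-1/80, 2⋅ℯ)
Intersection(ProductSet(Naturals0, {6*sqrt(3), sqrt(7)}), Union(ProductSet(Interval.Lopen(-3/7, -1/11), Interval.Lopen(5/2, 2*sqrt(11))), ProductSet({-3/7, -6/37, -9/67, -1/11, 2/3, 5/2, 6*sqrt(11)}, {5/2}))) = EmptySet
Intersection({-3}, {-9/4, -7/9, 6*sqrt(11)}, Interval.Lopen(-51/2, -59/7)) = EmptySet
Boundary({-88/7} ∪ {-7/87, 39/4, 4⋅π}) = {-88/7, -7/87, 39/4, 4⋅π}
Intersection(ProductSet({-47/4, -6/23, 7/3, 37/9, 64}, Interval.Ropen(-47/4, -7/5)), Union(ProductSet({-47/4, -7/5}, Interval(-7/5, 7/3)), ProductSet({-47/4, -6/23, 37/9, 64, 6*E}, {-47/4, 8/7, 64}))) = ProductSet({-47/4, -6/23, 37/9, 64}, {-47/4})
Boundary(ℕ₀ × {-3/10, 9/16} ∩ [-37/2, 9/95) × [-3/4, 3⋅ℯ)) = {0} × {-3/10, 9/16}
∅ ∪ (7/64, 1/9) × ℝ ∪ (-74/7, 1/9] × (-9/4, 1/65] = ((7/64, 1/9) × ℝ) ∪ ((-74/7, 1/9] × (-9/4, 1/65])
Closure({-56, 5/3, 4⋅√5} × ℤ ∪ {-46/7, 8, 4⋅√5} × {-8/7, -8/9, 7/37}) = ({-56, 5/3, 4⋅√5} × ℤ) ∪ ({-46/7, 8, 4⋅√5} × {-8/7, -8/9, 7/37})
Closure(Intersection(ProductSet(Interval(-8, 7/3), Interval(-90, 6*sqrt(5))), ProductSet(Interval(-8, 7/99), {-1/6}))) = ProductSet(Interval(-8, 7/99), {-1/6})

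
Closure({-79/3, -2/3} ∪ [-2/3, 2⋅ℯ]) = {-79/3} ∪ [-2/3, 2⋅ℯ]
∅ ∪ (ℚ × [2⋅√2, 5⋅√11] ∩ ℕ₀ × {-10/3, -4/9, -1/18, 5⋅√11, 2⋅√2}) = ℕ₀ × {5⋅√11, 2⋅√2}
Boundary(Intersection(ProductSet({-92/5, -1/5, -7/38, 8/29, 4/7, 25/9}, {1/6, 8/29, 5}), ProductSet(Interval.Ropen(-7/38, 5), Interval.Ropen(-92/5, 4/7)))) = ProductSet({-7/38, 8/29, 4/7, 25/9}, {1/6, 8/29})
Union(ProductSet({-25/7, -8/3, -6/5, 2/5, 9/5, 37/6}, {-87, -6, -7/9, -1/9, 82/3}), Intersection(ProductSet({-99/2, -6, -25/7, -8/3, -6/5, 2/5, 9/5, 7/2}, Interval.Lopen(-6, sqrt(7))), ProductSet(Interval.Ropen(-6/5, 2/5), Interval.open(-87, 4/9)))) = Union(ProductSet({-6/5}, Interval.open(-6, 4/9)), ProductSet({-25/7, -8/3, -6/5, 2/5, 9/5, 37/6}, {-87, -6, -7/9, -1/9, 82/3}))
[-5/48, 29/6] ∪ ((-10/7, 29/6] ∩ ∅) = [-5/48, 29/6]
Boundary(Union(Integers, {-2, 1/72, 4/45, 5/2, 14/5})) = Union({1/72, 4/45, 5/2, 14/5}, Integers)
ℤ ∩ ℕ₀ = ℕ₀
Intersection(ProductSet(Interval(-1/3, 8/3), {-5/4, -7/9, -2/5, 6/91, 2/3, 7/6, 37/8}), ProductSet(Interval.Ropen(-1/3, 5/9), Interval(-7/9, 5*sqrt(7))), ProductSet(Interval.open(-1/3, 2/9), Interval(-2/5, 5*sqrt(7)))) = ProductSet(Interval.open(-1/3, 2/9), {-2/5, 6/91, 2/3, 7/6, 37/8})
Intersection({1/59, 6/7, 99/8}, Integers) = EmptySet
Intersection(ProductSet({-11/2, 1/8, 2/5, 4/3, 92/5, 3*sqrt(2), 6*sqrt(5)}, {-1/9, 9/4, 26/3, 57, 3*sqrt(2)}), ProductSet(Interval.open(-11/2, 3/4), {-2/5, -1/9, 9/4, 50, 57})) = ProductSet({1/8, 2/5}, {-1/9, 9/4, 57})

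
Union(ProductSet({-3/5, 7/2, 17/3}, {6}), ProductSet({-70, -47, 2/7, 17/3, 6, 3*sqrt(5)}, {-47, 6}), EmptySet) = Union(ProductSet({-3/5, 7/2, 17/3}, {6}), ProductSet({-70, -47, 2/7, 17/3, 6, 3*sqrt(5)}, {-47, 6}))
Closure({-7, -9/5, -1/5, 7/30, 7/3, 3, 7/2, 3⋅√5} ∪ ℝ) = ℝ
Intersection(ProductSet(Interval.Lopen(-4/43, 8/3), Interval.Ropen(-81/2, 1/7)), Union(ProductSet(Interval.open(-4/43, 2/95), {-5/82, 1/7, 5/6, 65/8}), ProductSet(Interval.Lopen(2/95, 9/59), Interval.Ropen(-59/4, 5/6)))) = Union(ProductSet(Interval.open(-4/43, 2/95), {-5/82}), ProductSet(Interval.Lopen(2/95, 9/59), Interval.Ropen(-59/4, 1/7)))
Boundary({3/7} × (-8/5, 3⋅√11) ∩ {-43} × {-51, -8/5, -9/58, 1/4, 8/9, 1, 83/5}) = ∅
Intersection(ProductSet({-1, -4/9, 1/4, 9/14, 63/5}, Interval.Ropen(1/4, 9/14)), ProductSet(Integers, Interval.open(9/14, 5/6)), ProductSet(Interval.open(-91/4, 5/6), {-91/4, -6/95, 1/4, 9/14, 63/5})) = EmptySet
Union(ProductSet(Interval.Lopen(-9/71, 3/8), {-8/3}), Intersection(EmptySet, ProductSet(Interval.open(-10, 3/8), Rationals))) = ProductSet(Interval.Lopen(-9/71, 3/8), {-8/3})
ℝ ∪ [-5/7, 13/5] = (-∞, ∞)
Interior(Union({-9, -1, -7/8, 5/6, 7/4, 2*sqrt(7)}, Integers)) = EmptySet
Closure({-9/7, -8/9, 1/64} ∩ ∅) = ∅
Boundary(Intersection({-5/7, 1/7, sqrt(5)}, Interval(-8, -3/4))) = EmptySet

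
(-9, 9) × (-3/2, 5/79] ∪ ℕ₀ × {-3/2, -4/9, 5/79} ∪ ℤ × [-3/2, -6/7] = (ℕ₀ × {-3/2, -4/9, 5/79}) ∪ (ℤ × [-3/2, -6/7]) ∪ ((-9, 9) × (-3/2, 5/79])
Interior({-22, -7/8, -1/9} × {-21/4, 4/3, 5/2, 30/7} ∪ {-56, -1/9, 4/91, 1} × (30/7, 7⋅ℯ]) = ∅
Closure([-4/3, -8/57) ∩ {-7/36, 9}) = {-7/36}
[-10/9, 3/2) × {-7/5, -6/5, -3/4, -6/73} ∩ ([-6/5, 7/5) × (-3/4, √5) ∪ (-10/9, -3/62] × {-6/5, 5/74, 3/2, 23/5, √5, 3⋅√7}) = ((-10/9, -3/62] × {-6/5}) ∪ ([-10/9, 7/5) × {-6/73})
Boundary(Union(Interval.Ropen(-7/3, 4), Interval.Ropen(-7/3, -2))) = {-7/3, 4}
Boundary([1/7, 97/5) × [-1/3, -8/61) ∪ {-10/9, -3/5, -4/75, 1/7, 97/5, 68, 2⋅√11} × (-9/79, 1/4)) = ({1/7, 97/5} × [-1/3, -8/61]) ∪ ([1/7, 97/5] × {-1/3, -8/61}) ∪ ({-10/9, -3/5, -4/75, 1/7, 97/5, 68, 2⋅√11} × [-9/79, 1/4])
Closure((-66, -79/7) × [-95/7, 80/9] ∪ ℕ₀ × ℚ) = (ℕ₀ \ (-66, -79/7) × ℝ) ∪ ([-66, -79/7] × [-95/7, 80/9]) ∪ (ℕ₀ × (ℚ ∪ (-∞, -95/7] ∪ [80/9, ∞)))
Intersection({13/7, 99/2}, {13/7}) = {13/7}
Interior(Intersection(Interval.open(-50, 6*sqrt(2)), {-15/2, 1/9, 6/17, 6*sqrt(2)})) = EmptySet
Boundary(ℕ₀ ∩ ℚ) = ℕ₀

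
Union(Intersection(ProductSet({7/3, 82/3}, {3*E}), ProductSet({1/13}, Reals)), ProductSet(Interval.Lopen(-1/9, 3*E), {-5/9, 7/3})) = ProductSet(Interval.Lopen(-1/9, 3*E), {-5/9, 7/3})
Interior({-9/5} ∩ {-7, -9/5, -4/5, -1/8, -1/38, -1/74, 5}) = ∅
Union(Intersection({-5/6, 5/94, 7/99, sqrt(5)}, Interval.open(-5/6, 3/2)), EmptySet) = {5/94, 7/99}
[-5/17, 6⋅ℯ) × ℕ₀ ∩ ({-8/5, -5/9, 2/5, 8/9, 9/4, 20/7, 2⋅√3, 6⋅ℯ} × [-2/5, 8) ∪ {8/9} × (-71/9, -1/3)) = {2/5, 8/9, 9/4, 20/7, 2⋅√3} × {0, 1, …, 7}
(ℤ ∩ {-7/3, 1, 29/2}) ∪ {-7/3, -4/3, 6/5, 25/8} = {-7/3, -4/3, 1, 6/5, 25/8}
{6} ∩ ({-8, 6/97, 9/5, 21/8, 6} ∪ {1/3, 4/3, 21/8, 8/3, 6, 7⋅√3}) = {6}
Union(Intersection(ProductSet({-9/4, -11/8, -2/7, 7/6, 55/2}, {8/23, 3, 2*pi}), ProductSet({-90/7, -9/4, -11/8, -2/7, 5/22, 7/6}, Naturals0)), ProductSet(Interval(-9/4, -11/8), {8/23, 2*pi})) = Union(ProductSet({-9/4, -11/8, -2/7, 7/6}, {3}), ProductSet(Interval(-9/4, -11/8), {8/23, 2*pi}))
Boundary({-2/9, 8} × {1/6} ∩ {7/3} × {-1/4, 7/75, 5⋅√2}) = ∅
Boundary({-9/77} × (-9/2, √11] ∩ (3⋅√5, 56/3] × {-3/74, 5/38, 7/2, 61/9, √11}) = ∅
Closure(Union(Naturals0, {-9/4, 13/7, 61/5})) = Union({-9/4, 13/7, 61/5}, Naturals0)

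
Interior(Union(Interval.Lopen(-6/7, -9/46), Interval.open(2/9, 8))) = Union(Interval.open(-6/7, -9/46), Interval.open(2/9, 8))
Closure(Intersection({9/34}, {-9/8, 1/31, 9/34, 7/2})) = {9/34}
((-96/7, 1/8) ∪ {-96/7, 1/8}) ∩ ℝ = [-96/7, 1/8]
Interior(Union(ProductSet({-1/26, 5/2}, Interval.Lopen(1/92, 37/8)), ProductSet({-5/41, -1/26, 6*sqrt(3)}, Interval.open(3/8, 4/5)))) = EmptySet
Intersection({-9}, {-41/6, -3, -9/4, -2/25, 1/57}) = EmptySet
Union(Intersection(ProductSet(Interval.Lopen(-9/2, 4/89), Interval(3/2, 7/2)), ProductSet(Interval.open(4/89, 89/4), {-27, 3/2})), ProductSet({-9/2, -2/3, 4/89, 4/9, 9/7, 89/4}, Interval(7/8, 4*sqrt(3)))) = ProductSet({-9/2, -2/3, 4/89, 4/9, 9/7, 89/4}, Interval(7/8, 4*sqrt(3)))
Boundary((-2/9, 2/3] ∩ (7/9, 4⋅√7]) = ∅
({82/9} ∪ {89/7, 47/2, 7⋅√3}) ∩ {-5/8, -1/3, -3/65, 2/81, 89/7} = {89/7}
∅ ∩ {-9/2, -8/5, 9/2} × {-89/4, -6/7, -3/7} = ∅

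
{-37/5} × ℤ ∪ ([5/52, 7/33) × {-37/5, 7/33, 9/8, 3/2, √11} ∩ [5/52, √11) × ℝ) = ({-37/5} × ℤ) ∪ ([5/52, 7/33) × {-37/5, 7/33, 9/8, 3/2, √11})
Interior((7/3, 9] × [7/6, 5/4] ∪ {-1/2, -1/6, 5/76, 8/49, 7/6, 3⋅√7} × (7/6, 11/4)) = (7/3, 9) × (7/6, 5/4)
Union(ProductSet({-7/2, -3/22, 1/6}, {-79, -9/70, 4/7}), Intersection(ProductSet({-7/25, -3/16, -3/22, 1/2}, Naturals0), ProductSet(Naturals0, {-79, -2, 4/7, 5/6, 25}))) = ProductSet({-7/2, -3/22, 1/6}, {-79, -9/70, 4/7})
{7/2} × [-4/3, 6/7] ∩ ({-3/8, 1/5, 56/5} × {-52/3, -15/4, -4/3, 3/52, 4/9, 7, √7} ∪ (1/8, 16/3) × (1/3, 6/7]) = {7/2} × (1/3, 6/7]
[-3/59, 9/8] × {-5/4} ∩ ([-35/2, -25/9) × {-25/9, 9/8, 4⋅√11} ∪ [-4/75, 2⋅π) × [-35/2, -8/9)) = [-3/59, 9/8] × {-5/4}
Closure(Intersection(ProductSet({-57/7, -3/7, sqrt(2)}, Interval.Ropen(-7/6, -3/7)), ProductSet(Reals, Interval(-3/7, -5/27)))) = EmptySet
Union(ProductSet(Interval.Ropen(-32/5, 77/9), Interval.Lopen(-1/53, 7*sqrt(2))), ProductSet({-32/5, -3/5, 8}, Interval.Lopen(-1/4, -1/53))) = Union(ProductSet({-32/5, -3/5, 8}, Interval.Lopen(-1/4, -1/53)), ProductSet(Interval.Ropen(-32/5, 77/9), Interval.Lopen(-1/53, 7*sqrt(2))))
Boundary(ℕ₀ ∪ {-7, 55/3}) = {-7, 55/3} ∪ ℕ₀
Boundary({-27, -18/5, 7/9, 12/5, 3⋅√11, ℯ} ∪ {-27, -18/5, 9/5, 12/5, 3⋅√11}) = {-27, -18/5, 7/9, 9/5, 12/5, 3⋅√11, ℯ}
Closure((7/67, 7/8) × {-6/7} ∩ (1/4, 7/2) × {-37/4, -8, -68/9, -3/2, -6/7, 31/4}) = [1/4, 7/8] × {-6/7}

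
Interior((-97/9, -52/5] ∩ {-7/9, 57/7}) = ∅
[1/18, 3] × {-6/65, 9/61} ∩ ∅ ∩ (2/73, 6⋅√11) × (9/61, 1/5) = ∅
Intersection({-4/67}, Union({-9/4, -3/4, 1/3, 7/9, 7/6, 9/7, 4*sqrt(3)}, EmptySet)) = EmptySet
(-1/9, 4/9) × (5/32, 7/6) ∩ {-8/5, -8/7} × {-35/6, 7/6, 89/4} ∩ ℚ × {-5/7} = ∅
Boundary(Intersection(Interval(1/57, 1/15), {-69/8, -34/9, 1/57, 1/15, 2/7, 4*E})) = {1/57, 1/15}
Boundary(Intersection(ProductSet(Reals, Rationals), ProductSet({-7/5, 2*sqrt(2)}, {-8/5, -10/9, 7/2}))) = ProductSet({-7/5, 2*sqrt(2)}, {-8/5, -10/9, 7/2})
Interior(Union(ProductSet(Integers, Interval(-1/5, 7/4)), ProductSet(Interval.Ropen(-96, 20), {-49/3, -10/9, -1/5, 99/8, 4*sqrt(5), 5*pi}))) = EmptySet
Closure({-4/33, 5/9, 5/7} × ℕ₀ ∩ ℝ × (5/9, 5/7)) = ∅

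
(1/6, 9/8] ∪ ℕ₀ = ℕ₀ ∪ (1/6, 9/8]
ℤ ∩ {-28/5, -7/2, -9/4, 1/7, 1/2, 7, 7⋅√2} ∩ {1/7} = ∅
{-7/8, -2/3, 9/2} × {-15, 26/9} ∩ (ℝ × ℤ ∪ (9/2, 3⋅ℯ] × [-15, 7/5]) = {-7/8, -2/3, 9/2} × {-15}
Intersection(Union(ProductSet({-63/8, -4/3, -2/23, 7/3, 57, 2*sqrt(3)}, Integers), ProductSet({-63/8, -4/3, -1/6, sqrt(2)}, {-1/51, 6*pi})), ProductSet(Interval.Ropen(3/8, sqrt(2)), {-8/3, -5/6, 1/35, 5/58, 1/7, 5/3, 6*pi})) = EmptySet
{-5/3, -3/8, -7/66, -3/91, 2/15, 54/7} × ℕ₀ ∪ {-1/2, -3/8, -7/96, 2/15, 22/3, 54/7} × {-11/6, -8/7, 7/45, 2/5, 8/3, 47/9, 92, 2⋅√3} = ({-5/3, -3/8, -7/66, -3/91, 2/15, 54/7} × ℕ₀) ∪ ({-1/2, -3/8, -7/96, 2/15, 22/3, 54/7} × {-11/6, -8/7, 7/45, 2/5, 8/3, 47/9, 92, 2⋅√3})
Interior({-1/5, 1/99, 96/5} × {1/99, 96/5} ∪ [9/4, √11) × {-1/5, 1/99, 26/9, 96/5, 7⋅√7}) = ∅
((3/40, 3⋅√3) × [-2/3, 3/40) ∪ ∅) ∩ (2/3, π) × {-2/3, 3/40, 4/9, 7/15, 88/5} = (2/3, π) × {-2/3}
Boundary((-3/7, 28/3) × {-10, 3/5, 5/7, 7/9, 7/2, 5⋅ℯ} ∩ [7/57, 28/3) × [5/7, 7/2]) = [7/57, 28/3] × {5/7, 7/9, 7/2}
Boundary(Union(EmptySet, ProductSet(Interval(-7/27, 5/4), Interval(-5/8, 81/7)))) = Union(ProductSet({-7/27, 5/4}, Interval(-5/8, 81/7)), ProductSet(Interval(-7/27, 5/4), {-5/8, 81/7}))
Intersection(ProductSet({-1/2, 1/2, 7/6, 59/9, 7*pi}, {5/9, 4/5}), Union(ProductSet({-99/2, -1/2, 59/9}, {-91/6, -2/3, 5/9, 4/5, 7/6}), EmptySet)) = ProductSet({-1/2, 59/9}, {5/9, 4/5})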